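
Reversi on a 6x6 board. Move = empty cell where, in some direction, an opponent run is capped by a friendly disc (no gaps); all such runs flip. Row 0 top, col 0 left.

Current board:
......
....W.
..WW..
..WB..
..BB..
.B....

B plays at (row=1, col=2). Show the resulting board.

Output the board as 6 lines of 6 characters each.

Answer: ......
..B.W.
..BW..
..BB..
..BB..
.B....

Derivation:
Place B at (1,2); scan 8 dirs for brackets.
Dir NW: first cell '.' (not opp) -> no flip
Dir N: first cell '.' (not opp) -> no flip
Dir NE: first cell '.' (not opp) -> no flip
Dir W: first cell '.' (not opp) -> no flip
Dir E: first cell '.' (not opp) -> no flip
Dir SW: first cell '.' (not opp) -> no flip
Dir S: opp run (2,2) (3,2) capped by B -> flip
Dir SE: opp run (2,3), next='.' -> no flip
All flips: (2,2) (3,2)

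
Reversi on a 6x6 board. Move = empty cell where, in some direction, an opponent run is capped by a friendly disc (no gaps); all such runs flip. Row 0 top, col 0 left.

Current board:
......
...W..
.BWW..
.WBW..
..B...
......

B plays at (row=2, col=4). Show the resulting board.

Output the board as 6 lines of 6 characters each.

Place B at (2,4); scan 8 dirs for brackets.
Dir NW: opp run (1,3), next='.' -> no flip
Dir N: first cell '.' (not opp) -> no flip
Dir NE: first cell '.' (not opp) -> no flip
Dir W: opp run (2,3) (2,2) capped by B -> flip
Dir E: first cell '.' (not opp) -> no flip
Dir SW: opp run (3,3) capped by B -> flip
Dir S: first cell '.' (not opp) -> no flip
Dir SE: first cell '.' (not opp) -> no flip
All flips: (2,2) (2,3) (3,3)

Answer: ......
...W..
.BBBB.
.WBB..
..B...
......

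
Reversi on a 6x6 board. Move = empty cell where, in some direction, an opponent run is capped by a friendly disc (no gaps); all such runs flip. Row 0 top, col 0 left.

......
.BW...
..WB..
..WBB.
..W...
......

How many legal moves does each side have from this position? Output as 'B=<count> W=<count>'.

-- B to move --
(0,1): flips 1 -> legal
(0,2): no bracket -> illegal
(0,3): no bracket -> illegal
(1,3): flips 1 -> legal
(2,1): flips 1 -> legal
(3,1): flips 1 -> legal
(4,1): flips 1 -> legal
(4,3): no bracket -> illegal
(5,1): flips 1 -> legal
(5,2): no bracket -> illegal
(5,3): no bracket -> illegal
B mobility = 6
-- W to move --
(0,0): flips 1 -> legal
(0,1): no bracket -> illegal
(0,2): no bracket -> illegal
(1,0): flips 1 -> legal
(1,3): no bracket -> illegal
(1,4): flips 1 -> legal
(2,0): no bracket -> illegal
(2,1): no bracket -> illegal
(2,4): flips 2 -> legal
(2,5): no bracket -> illegal
(3,5): flips 2 -> legal
(4,3): no bracket -> illegal
(4,4): flips 1 -> legal
(4,5): flips 2 -> legal
W mobility = 7

Answer: B=6 W=7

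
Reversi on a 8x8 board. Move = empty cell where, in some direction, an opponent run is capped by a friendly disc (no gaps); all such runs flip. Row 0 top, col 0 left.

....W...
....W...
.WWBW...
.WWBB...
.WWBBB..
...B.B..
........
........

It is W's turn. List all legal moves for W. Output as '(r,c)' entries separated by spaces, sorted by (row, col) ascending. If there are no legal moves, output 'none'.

Answer: (3,5) (4,6) (5,4) (6,4) (6,6)

Derivation:
(1,2): no bracket -> illegal
(1,3): no bracket -> illegal
(2,5): no bracket -> illegal
(3,5): flips 2 -> legal
(3,6): no bracket -> illegal
(4,6): flips 3 -> legal
(5,2): no bracket -> illegal
(5,4): flips 3 -> legal
(5,6): no bracket -> illegal
(6,2): no bracket -> illegal
(6,3): no bracket -> illegal
(6,4): flips 1 -> legal
(6,5): no bracket -> illegal
(6,6): flips 3 -> legal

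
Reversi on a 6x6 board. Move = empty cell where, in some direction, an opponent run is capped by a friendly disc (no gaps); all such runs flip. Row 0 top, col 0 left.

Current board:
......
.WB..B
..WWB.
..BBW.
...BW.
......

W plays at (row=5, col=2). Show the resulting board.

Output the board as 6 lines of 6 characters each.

Answer: ......
.WB..B
..WWB.
..BBW.
...WW.
..W...

Derivation:
Place W at (5,2); scan 8 dirs for brackets.
Dir NW: first cell '.' (not opp) -> no flip
Dir N: first cell '.' (not opp) -> no flip
Dir NE: opp run (4,3) capped by W -> flip
Dir W: first cell '.' (not opp) -> no flip
Dir E: first cell '.' (not opp) -> no flip
Dir SW: edge -> no flip
Dir S: edge -> no flip
Dir SE: edge -> no flip
All flips: (4,3)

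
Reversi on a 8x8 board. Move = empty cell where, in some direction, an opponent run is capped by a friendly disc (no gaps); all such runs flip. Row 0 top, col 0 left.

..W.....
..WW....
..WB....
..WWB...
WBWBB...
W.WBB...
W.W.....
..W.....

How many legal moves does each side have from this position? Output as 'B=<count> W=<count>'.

Answer: B=9 W=10

Derivation:
-- B to move --
(0,1): flips 1 -> legal
(0,3): flips 1 -> legal
(0,4): no bracket -> illegal
(1,1): flips 2 -> legal
(1,4): no bracket -> illegal
(2,1): flips 2 -> legal
(2,4): no bracket -> illegal
(3,0): no bracket -> illegal
(3,1): flips 3 -> legal
(5,1): flips 1 -> legal
(6,1): flips 1 -> legal
(6,3): flips 1 -> legal
(7,0): no bracket -> illegal
(7,1): flips 1 -> legal
(7,3): no bracket -> illegal
B mobility = 9
-- W to move --
(1,4): flips 1 -> legal
(2,4): flips 1 -> legal
(2,5): flips 2 -> legal
(3,0): flips 1 -> legal
(3,1): no bracket -> illegal
(3,5): flips 3 -> legal
(4,5): flips 4 -> legal
(5,1): no bracket -> illegal
(5,5): flips 3 -> legal
(6,3): flips 2 -> legal
(6,4): flips 1 -> legal
(6,5): flips 2 -> legal
W mobility = 10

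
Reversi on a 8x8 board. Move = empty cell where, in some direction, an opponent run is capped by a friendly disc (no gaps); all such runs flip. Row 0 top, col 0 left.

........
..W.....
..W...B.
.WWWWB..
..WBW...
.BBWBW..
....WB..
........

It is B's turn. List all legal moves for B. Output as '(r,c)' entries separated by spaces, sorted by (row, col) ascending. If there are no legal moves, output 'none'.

(0,1): no bracket -> illegal
(0,2): flips 4 -> legal
(0,3): no bracket -> illegal
(1,1): no bracket -> illegal
(1,3): no bracket -> illegal
(2,0): no bracket -> illegal
(2,1): flips 1 -> legal
(2,3): flips 1 -> legal
(2,4): flips 4 -> legal
(2,5): flips 1 -> legal
(3,0): flips 4 -> legal
(4,0): no bracket -> illegal
(4,1): flips 1 -> legal
(4,5): flips 2 -> legal
(4,6): no bracket -> illegal
(5,6): flips 1 -> legal
(6,2): flips 2 -> legal
(6,3): flips 2 -> legal
(6,6): no bracket -> illegal
(7,3): no bracket -> illegal
(7,4): flips 1 -> legal
(7,5): no bracket -> illegal

Answer: (0,2) (2,1) (2,3) (2,4) (2,5) (3,0) (4,1) (4,5) (5,6) (6,2) (6,3) (7,4)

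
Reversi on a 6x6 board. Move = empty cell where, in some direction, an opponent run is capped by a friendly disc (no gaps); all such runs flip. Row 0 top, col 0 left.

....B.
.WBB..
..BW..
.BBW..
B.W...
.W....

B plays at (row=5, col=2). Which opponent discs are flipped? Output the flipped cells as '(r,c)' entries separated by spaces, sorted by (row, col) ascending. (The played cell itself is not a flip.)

Answer: (4,2)

Derivation:
Dir NW: first cell '.' (not opp) -> no flip
Dir N: opp run (4,2) capped by B -> flip
Dir NE: first cell '.' (not opp) -> no flip
Dir W: opp run (5,1), next='.' -> no flip
Dir E: first cell '.' (not opp) -> no flip
Dir SW: edge -> no flip
Dir S: edge -> no flip
Dir SE: edge -> no flip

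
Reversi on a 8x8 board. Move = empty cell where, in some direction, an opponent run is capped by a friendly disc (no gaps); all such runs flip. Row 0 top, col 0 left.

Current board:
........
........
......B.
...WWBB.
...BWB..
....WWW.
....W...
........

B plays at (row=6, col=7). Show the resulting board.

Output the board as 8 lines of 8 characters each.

Answer: ........
........
......B.
...WWBB.
...BWB..
....WWB.
....W..B
........

Derivation:
Place B at (6,7); scan 8 dirs for brackets.
Dir NW: opp run (5,6) capped by B -> flip
Dir N: first cell '.' (not opp) -> no flip
Dir NE: edge -> no flip
Dir W: first cell '.' (not opp) -> no flip
Dir E: edge -> no flip
Dir SW: first cell '.' (not opp) -> no flip
Dir S: first cell '.' (not opp) -> no flip
Dir SE: edge -> no flip
All flips: (5,6)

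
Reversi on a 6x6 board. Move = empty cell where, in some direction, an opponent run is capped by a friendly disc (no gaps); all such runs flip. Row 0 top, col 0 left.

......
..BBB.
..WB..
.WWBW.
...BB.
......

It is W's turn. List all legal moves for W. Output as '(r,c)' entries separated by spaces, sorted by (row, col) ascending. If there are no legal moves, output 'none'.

Answer: (0,1) (0,2) (0,4) (0,5) (2,4) (5,2) (5,4) (5,5)

Derivation:
(0,1): flips 2 -> legal
(0,2): flips 1 -> legal
(0,3): no bracket -> illegal
(0,4): flips 1 -> legal
(0,5): flips 2 -> legal
(1,1): no bracket -> illegal
(1,5): no bracket -> illegal
(2,1): no bracket -> illegal
(2,4): flips 1 -> legal
(2,5): no bracket -> illegal
(3,5): no bracket -> illegal
(4,2): no bracket -> illegal
(4,5): no bracket -> illegal
(5,2): flips 1 -> legal
(5,3): no bracket -> illegal
(5,4): flips 2 -> legal
(5,5): flips 2 -> legal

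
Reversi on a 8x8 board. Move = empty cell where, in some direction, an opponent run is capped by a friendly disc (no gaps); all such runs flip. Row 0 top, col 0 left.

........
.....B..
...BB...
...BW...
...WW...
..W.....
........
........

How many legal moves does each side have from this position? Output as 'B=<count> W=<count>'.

Answer: B=5 W=5

Derivation:
-- B to move --
(2,5): no bracket -> illegal
(3,2): no bracket -> illegal
(3,5): flips 1 -> legal
(4,1): no bracket -> illegal
(4,2): no bracket -> illegal
(4,5): flips 1 -> legal
(5,1): no bracket -> illegal
(5,3): flips 1 -> legal
(5,4): flips 2 -> legal
(5,5): flips 1 -> legal
(6,1): no bracket -> illegal
(6,2): no bracket -> illegal
(6,3): no bracket -> illegal
B mobility = 5
-- W to move --
(0,4): no bracket -> illegal
(0,5): no bracket -> illegal
(0,6): no bracket -> illegal
(1,2): flips 1 -> legal
(1,3): flips 2 -> legal
(1,4): flips 1 -> legal
(1,6): no bracket -> illegal
(2,2): flips 1 -> legal
(2,5): no bracket -> illegal
(2,6): no bracket -> illegal
(3,2): flips 1 -> legal
(3,5): no bracket -> illegal
(4,2): no bracket -> illegal
W mobility = 5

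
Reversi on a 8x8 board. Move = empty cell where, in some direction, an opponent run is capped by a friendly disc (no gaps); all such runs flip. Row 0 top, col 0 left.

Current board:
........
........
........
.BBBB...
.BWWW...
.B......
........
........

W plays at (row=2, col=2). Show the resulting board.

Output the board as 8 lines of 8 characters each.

Place W at (2,2); scan 8 dirs for brackets.
Dir NW: first cell '.' (not opp) -> no flip
Dir N: first cell '.' (not opp) -> no flip
Dir NE: first cell '.' (not opp) -> no flip
Dir W: first cell '.' (not opp) -> no flip
Dir E: first cell '.' (not opp) -> no flip
Dir SW: opp run (3,1), next='.' -> no flip
Dir S: opp run (3,2) capped by W -> flip
Dir SE: opp run (3,3) capped by W -> flip
All flips: (3,2) (3,3)

Answer: ........
........
..W.....
.BWWB...
.BWWW...
.B......
........
........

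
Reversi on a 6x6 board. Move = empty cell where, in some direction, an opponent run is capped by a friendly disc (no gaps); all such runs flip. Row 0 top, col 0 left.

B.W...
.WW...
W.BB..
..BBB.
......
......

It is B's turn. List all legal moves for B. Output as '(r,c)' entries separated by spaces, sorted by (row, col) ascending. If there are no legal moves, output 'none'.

(0,1): flips 1 -> legal
(0,3): no bracket -> illegal
(1,0): no bracket -> illegal
(1,3): no bracket -> illegal
(2,1): no bracket -> illegal
(3,0): no bracket -> illegal
(3,1): no bracket -> illegal

Answer: (0,1)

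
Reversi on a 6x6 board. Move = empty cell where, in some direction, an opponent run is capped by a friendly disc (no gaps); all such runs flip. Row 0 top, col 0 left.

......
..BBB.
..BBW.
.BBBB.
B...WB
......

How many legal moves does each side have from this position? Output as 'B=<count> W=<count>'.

Answer: B=6 W=5

Derivation:
-- B to move --
(1,5): flips 1 -> legal
(2,5): flips 1 -> legal
(3,5): flips 1 -> legal
(4,3): flips 1 -> legal
(5,3): no bracket -> illegal
(5,4): flips 1 -> legal
(5,5): flips 1 -> legal
B mobility = 6
-- W to move --
(0,1): no bracket -> illegal
(0,2): flips 1 -> legal
(0,3): no bracket -> illegal
(0,4): flips 1 -> legal
(0,5): no bracket -> illegal
(1,1): flips 2 -> legal
(1,5): no bracket -> illegal
(2,0): no bracket -> illegal
(2,1): flips 2 -> legal
(2,5): no bracket -> illegal
(3,0): no bracket -> illegal
(3,5): no bracket -> illegal
(4,1): no bracket -> illegal
(4,2): flips 1 -> legal
(4,3): no bracket -> illegal
(5,0): no bracket -> illegal
(5,1): no bracket -> illegal
(5,4): no bracket -> illegal
(5,5): no bracket -> illegal
W mobility = 5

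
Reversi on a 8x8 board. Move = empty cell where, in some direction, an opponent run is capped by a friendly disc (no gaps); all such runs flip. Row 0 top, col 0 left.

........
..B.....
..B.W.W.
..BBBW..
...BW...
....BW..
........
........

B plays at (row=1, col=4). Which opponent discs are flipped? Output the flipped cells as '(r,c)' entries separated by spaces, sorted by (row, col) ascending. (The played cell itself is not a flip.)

Answer: (2,4)

Derivation:
Dir NW: first cell '.' (not opp) -> no flip
Dir N: first cell '.' (not opp) -> no flip
Dir NE: first cell '.' (not opp) -> no flip
Dir W: first cell '.' (not opp) -> no flip
Dir E: first cell '.' (not opp) -> no flip
Dir SW: first cell '.' (not opp) -> no flip
Dir S: opp run (2,4) capped by B -> flip
Dir SE: first cell '.' (not opp) -> no flip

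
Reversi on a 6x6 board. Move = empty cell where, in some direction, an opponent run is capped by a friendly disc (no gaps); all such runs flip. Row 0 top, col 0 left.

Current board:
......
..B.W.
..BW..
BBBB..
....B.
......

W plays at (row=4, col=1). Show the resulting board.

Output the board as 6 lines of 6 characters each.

Answer: ......
..B.W.
..BW..
BBWB..
.W..B.
......

Derivation:
Place W at (4,1); scan 8 dirs for brackets.
Dir NW: opp run (3,0), next=edge -> no flip
Dir N: opp run (3,1), next='.' -> no flip
Dir NE: opp run (3,2) capped by W -> flip
Dir W: first cell '.' (not opp) -> no flip
Dir E: first cell '.' (not opp) -> no flip
Dir SW: first cell '.' (not opp) -> no flip
Dir S: first cell '.' (not opp) -> no flip
Dir SE: first cell '.' (not opp) -> no flip
All flips: (3,2)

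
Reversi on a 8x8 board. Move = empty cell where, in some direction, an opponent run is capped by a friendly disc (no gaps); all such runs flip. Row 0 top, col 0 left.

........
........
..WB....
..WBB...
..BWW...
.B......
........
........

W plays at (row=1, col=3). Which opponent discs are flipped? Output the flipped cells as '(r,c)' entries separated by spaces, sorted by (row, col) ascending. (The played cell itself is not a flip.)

Answer: (2,3) (3,3)

Derivation:
Dir NW: first cell '.' (not opp) -> no flip
Dir N: first cell '.' (not opp) -> no flip
Dir NE: first cell '.' (not opp) -> no flip
Dir W: first cell '.' (not opp) -> no flip
Dir E: first cell '.' (not opp) -> no flip
Dir SW: first cell 'W' (not opp) -> no flip
Dir S: opp run (2,3) (3,3) capped by W -> flip
Dir SE: first cell '.' (not opp) -> no flip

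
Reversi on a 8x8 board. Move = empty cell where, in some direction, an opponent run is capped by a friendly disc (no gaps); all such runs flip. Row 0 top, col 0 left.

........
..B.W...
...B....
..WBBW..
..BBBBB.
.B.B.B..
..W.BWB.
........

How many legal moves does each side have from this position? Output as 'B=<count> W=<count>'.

Answer: B=12 W=6

Derivation:
-- B to move --
(0,3): no bracket -> illegal
(0,4): no bracket -> illegal
(0,5): flips 1 -> legal
(1,3): no bracket -> illegal
(1,5): no bracket -> illegal
(2,1): flips 1 -> legal
(2,2): flips 1 -> legal
(2,4): flips 1 -> legal
(2,5): flips 1 -> legal
(2,6): flips 1 -> legal
(3,1): flips 1 -> legal
(3,6): flips 1 -> legal
(4,1): flips 1 -> legal
(5,2): no bracket -> illegal
(5,4): no bracket -> illegal
(5,6): no bracket -> illegal
(6,1): no bracket -> illegal
(6,3): no bracket -> illegal
(7,1): flips 1 -> legal
(7,2): no bracket -> illegal
(7,3): flips 1 -> legal
(7,4): no bracket -> illegal
(7,5): flips 1 -> legal
(7,6): no bracket -> illegal
B mobility = 12
-- W to move --
(0,1): no bracket -> illegal
(0,2): no bracket -> illegal
(0,3): no bracket -> illegal
(1,1): no bracket -> illegal
(1,3): no bracket -> illegal
(2,1): no bracket -> illegal
(2,2): no bracket -> illegal
(2,4): no bracket -> illegal
(2,5): no bracket -> illegal
(3,1): no bracket -> illegal
(3,6): no bracket -> illegal
(3,7): no bracket -> illegal
(4,0): flips 1 -> legal
(4,1): no bracket -> illegal
(4,7): no bracket -> illegal
(5,0): no bracket -> illegal
(5,2): flips 1 -> legal
(5,4): flips 1 -> legal
(5,6): no bracket -> illegal
(5,7): flips 1 -> legal
(6,0): no bracket -> illegal
(6,1): no bracket -> illegal
(6,3): flips 1 -> legal
(6,7): flips 1 -> legal
(7,3): no bracket -> illegal
(7,4): no bracket -> illegal
(7,5): no bracket -> illegal
(7,6): no bracket -> illegal
(7,7): no bracket -> illegal
W mobility = 6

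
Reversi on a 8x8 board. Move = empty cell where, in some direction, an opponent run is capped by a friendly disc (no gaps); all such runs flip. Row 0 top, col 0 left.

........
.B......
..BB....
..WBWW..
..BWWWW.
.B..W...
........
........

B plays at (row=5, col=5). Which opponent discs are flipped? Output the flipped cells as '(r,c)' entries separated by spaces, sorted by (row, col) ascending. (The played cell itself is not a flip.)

Dir NW: opp run (4,4) capped by B -> flip
Dir N: opp run (4,5) (3,5), next='.' -> no flip
Dir NE: opp run (4,6), next='.' -> no flip
Dir W: opp run (5,4), next='.' -> no flip
Dir E: first cell '.' (not opp) -> no flip
Dir SW: first cell '.' (not opp) -> no flip
Dir S: first cell '.' (not opp) -> no flip
Dir SE: first cell '.' (not opp) -> no flip

Answer: (4,4)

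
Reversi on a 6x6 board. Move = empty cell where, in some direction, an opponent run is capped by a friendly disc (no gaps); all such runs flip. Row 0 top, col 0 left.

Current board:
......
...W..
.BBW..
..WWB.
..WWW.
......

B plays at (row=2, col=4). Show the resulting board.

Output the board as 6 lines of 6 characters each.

Answer: ......
...W..
.BBBB.
..WWB.
..WWW.
......

Derivation:
Place B at (2,4); scan 8 dirs for brackets.
Dir NW: opp run (1,3), next='.' -> no flip
Dir N: first cell '.' (not opp) -> no flip
Dir NE: first cell '.' (not opp) -> no flip
Dir W: opp run (2,3) capped by B -> flip
Dir E: first cell '.' (not opp) -> no flip
Dir SW: opp run (3,3) (4,2), next='.' -> no flip
Dir S: first cell 'B' (not opp) -> no flip
Dir SE: first cell '.' (not opp) -> no flip
All flips: (2,3)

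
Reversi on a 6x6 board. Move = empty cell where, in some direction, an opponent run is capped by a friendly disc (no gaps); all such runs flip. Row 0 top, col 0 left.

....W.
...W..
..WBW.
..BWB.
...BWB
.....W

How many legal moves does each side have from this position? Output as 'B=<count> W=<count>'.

Answer: B=6 W=4

Derivation:
-- B to move --
(0,2): no bracket -> illegal
(0,3): flips 1 -> legal
(0,5): no bracket -> illegal
(1,1): no bracket -> illegal
(1,2): flips 1 -> legal
(1,4): flips 1 -> legal
(1,5): no bracket -> illegal
(2,1): flips 1 -> legal
(2,5): flips 1 -> legal
(3,1): no bracket -> illegal
(3,5): no bracket -> illegal
(4,2): no bracket -> illegal
(5,3): no bracket -> illegal
(5,4): flips 1 -> legal
B mobility = 6
-- W to move --
(1,2): no bracket -> illegal
(1,4): no bracket -> illegal
(2,1): no bracket -> illegal
(2,5): no bracket -> illegal
(3,1): flips 1 -> legal
(3,5): flips 2 -> legal
(4,1): no bracket -> illegal
(4,2): flips 2 -> legal
(5,2): no bracket -> illegal
(5,3): flips 1 -> legal
(5,4): no bracket -> illegal
W mobility = 4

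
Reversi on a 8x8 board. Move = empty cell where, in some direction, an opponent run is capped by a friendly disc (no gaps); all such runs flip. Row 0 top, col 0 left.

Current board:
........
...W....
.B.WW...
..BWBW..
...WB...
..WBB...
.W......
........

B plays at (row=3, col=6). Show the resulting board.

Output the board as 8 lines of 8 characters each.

Answer: ........
...W....
.B.WW...
..BWBBB.
...WB...
..WBB...
.W......
........

Derivation:
Place B at (3,6); scan 8 dirs for brackets.
Dir NW: first cell '.' (not opp) -> no flip
Dir N: first cell '.' (not opp) -> no flip
Dir NE: first cell '.' (not opp) -> no flip
Dir W: opp run (3,5) capped by B -> flip
Dir E: first cell '.' (not opp) -> no flip
Dir SW: first cell '.' (not opp) -> no flip
Dir S: first cell '.' (not opp) -> no flip
Dir SE: first cell '.' (not opp) -> no flip
All flips: (3,5)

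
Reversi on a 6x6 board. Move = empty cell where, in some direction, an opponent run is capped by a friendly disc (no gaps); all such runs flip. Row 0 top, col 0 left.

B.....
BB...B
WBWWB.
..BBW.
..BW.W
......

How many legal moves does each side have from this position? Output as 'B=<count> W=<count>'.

-- B to move --
(1,2): flips 1 -> legal
(1,3): flips 1 -> legal
(1,4): flips 1 -> legal
(2,5): no bracket -> illegal
(3,0): flips 1 -> legal
(3,1): no bracket -> illegal
(3,5): flips 1 -> legal
(4,4): flips 2 -> legal
(5,2): no bracket -> illegal
(5,3): flips 1 -> legal
(5,4): flips 1 -> legal
(5,5): no bracket -> illegal
B mobility = 8
-- W to move --
(0,1): no bracket -> illegal
(0,2): flips 1 -> legal
(0,4): no bracket -> illegal
(0,5): no bracket -> illegal
(1,2): no bracket -> illegal
(1,3): no bracket -> illegal
(1,4): flips 1 -> legal
(2,5): flips 1 -> legal
(3,0): no bracket -> illegal
(3,1): flips 2 -> legal
(3,5): no bracket -> illegal
(4,1): flips 2 -> legal
(4,4): flips 1 -> legal
(5,1): no bracket -> illegal
(5,2): flips 2 -> legal
(5,3): no bracket -> illegal
W mobility = 7

Answer: B=8 W=7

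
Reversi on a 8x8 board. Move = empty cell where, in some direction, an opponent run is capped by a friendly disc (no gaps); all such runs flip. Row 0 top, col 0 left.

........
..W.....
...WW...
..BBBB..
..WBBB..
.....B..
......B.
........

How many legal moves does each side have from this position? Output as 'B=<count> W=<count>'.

Answer: B=7 W=6

Derivation:
-- B to move --
(0,1): flips 2 -> legal
(0,2): no bracket -> illegal
(0,3): no bracket -> illegal
(1,1): no bracket -> illegal
(1,3): flips 2 -> legal
(1,4): flips 2 -> legal
(1,5): flips 1 -> legal
(2,1): no bracket -> illegal
(2,2): no bracket -> illegal
(2,5): no bracket -> illegal
(3,1): no bracket -> illegal
(4,1): flips 1 -> legal
(5,1): flips 1 -> legal
(5,2): flips 1 -> legal
(5,3): no bracket -> illegal
B mobility = 7
-- W to move --
(2,1): no bracket -> illegal
(2,2): flips 1 -> legal
(2,5): no bracket -> illegal
(2,6): no bracket -> illegal
(3,1): no bracket -> illegal
(3,6): no bracket -> illegal
(4,1): flips 1 -> legal
(4,6): flips 4 -> legal
(5,2): no bracket -> illegal
(5,3): flips 2 -> legal
(5,4): flips 2 -> legal
(5,6): flips 2 -> legal
(5,7): no bracket -> illegal
(6,4): no bracket -> illegal
(6,5): no bracket -> illegal
(6,7): no bracket -> illegal
(7,5): no bracket -> illegal
(7,6): no bracket -> illegal
(7,7): no bracket -> illegal
W mobility = 6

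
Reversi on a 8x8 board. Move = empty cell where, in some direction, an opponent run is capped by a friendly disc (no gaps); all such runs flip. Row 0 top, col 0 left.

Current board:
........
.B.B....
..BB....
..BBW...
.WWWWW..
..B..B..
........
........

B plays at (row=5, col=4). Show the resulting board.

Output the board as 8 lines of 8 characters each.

Answer: ........
.B.B....
..BB....
..BBW...
.WWBWW..
..B.BB..
........
........

Derivation:
Place B at (5,4); scan 8 dirs for brackets.
Dir NW: opp run (4,3) capped by B -> flip
Dir N: opp run (4,4) (3,4), next='.' -> no flip
Dir NE: opp run (4,5), next='.' -> no flip
Dir W: first cell '.' (not opp) -> no flip
Dir E: first cell 'B' (not opp) -> no flip
Dir SW: first cell '.' (not opp) -> no flip
Dir S: first cell '.' (not opp) -> no flip
Dir SE: first cell '.' (not opp) -> no flip
All flips: (4,3)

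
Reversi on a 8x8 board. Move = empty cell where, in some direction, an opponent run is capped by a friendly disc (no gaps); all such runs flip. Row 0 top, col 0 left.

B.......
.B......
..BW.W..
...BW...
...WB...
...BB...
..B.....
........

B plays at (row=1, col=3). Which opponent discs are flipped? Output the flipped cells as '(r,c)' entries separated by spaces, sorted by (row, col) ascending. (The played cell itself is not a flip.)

Dir NW: first cell '.' (not opp) -> no flip
Dir N: first cell '.' (not opp) -> no flip
Dir NE: first cell '.' (not opp) -> no flip
Dir W: first cell '.' (not opp) -> no flip
Dir E: first cell '.' (not opp) -> no flip
Dir SW: first cell 'B' (not opp) -> no flip
Dir S: opp run (2,3) capped by B -> flip
Dir SE: first cell '.' (not opp) -> no flip

Answer: (2,3)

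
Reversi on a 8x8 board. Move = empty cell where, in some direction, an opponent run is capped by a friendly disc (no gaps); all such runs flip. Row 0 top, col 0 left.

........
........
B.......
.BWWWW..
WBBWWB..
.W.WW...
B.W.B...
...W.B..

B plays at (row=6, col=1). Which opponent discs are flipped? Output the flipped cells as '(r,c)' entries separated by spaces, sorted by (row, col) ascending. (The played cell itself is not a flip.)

Answer: (5,1)

Derivation:
Dir NW: first cell '.' (not opp) -> no flip
Dir N: opp run (5,1) capped by B -> flip
Dir NE: first cell '.' (not opp) -> no flip
Dir W: first cell 'B' (not opp) -> no flip
Dir E: opp run (6,2), next='.' -> no flip
Dir SW: first cell '.' (not opp) -> no flip
Dir S: first cell '.' (not opp) -> no flip
Dir SE: first cell '.' (not opp) -> no flip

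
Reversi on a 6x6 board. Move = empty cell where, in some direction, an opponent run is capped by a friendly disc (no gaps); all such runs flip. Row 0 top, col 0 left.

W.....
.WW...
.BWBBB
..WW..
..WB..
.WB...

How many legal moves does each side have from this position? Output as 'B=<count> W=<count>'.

-- B to move --
(0,1): flips 2 -> legal
(0,2): flips 4 -> legal
(0,3): flips 1 -> legal
(1,0): no bracket -> illegal
(1,3): no bracket -> illegal
(2,0): no bracket -> illegal
(3,1): no bracket -> illegal
(3,4): no bracket -> illegal
(4,0): no bracket -> illegal
(4,1): flips 2 -> legal
(4,4): no bracket -> illegal
(5,0): flips 1 -> legal
(5,3): no bracket -> illegal
B mobility = 5
-- W to move --
(1,0): flips 1 -> legal
(1,3): flips 1 -> legal
(1,4): flips 1 -> legal
(1,5): flips 1 -> legal
(2,0): flips 1 -> legal
(3,0): flips 1 -> legal
(3,1): flips 1 -> legal
(3,4): flips 1 -> legal
(3,5): no bracket -> illegal
(4,1): no bracket -> illegal
(4,4): flips 1 -> legal
(5,3): flips 2 -> legal
(5,4): flips 1 -> legal
W mobility = 11

Answer: B=5 W=11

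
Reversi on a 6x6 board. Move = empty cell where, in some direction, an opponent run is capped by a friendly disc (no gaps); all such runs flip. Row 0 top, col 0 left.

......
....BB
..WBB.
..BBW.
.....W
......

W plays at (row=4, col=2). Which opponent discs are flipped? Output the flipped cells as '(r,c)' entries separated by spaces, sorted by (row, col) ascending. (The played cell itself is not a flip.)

Answer: (3,2)

Derivation:
Dir NW: first cell '.' (not opp) -> no flip
Dir N: opp run (3,2) capped by W -> flip
Dir NE: opp run (3,3) (2,4) (1,5), next=edge -> no flip
Dir W: first cell '.' (not opp) -> no flip
Dir E: first cell '.' (not opp) -> no flip
Dir SW: first cell '.' (not opp) -> no flip
Dir S: first cell '.' (not opp) -> no flip
Dir SE: first cell '.' (not opp) -> no flip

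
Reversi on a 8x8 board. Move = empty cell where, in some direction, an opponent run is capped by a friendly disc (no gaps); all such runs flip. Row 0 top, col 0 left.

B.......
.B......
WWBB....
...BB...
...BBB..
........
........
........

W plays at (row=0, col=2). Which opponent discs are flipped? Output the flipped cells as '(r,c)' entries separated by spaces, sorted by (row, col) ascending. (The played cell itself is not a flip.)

Answer: (1,1)

Derivation:
Dir NW: edge -> no flip
Dir N: edge -> no flip
Dir NE: edge -> no flip
Dir W: first cell '.' (not opp) -> no flip
Dir E: first cell '.' (not opp) -> no flip
Dir SW: opp run (1,1) capped by W -> flip
Dir S: first cell '.' (not opp) -> no flip
Dir SE: first cell '.' (not opp) -> no flip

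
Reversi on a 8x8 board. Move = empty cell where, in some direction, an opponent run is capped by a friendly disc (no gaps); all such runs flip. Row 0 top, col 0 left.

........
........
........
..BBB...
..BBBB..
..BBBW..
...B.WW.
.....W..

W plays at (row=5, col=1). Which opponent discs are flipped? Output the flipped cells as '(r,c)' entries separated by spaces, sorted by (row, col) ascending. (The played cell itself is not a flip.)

Answer: (5,2) (5,3) (5,4)

Derivation:
Dir NW: first cell '.' (not opp) -> no flip
Dir N: first cell '.' (not opp) -> no flip
Dir NE: opp run (4,2) (3,3), next='.' -> no flip
Dir W: first cell '.' (not opp) -> no flip
Dir E: opp run (5,2) (5,3) (5,4) capped by W -> flip
Dir SW: first cell '.' (not opp) -> no flip
Dir S: first cell '.' (not opp) -> no flip
Dir SE: first cell '.' (not opp) -> no flip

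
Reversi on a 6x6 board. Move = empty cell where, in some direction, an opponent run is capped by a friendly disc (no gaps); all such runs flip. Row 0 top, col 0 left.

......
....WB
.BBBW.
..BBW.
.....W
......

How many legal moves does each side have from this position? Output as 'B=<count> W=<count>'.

Answer: B=4 W=5

Derivation:
-- B to move --
(0,3): no bracket -> illegal
(0,4): no bracket -> illegal
(0,5): flips 1 -> legal
(1,3): flips 1 -> legal
(2,5): flips 1 -> legal
(3,5): flips 1 -> legal
(4,3): no bracket -> illegal
(4,4): no bracket -> illegal
(5,4): no bracket -> illegal
(5,5): no bracket -> illegal
B mobility = 4
-- W to move --
(0,4): no bracket -> illegal
(0,5): no bracket -> illegal
(1,0): no bracket -> illegal
(1,1): no bracket -> illegal
(1,2): flips 1 -> legal
(1,3): no bracket -> illegal
(2,0): flips 3 -> legal
(2,5): no bracket -> illegal
(3,0): no bracket -> illegal
(3,1): flips 2 -> legal
(4,1): flips 2 -> legal
(4,2): flips 1 -> legal
(4,3): no bracket -> illegal
(4,4): no bracket -> illegal
W mobility = 5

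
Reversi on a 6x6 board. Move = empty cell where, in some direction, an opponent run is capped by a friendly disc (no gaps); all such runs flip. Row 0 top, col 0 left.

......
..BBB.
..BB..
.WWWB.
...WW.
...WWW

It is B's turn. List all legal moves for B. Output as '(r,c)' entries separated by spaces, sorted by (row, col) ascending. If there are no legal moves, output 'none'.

Answer: (3,0) (4,0) (4,1) (4,2) (5,2)

Derivation:
(2,0): no bracket -> illegal
(2,1): no bracket -> illegal
(2,4): no bracket -> illegal
(3,0): flips 3 -> legal
(3,5): no bracket -> illegal
(4,0): flips 1 -> legal
(4,1): flips 1 -> legal
(4,2): flips 1 -> legal
(4,5): no bracket -> illegal
(5,2): flips 1 -> legal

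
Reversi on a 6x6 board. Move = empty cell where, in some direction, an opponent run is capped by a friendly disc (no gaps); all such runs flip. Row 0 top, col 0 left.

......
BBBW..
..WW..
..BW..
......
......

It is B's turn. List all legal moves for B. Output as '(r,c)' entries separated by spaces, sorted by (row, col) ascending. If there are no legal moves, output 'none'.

Answer: (1,4) (3,4) (4,4)

Derivation:
(0,2): no bracket -> illegal
(0,3): no bracket -> illegal
(0,4): no bracket -> illegal
(1,4): flips 2 -> legal
(2,1): no bracket -> illegal
(2,4): no bracket -> illegal
(3,1): no bracket -> illegal
(3,4): flips 2 -> legal
(4,2): no bracket -> illegal
(4,3): no bracket -> illegal
(4,4): flips 2 -> legal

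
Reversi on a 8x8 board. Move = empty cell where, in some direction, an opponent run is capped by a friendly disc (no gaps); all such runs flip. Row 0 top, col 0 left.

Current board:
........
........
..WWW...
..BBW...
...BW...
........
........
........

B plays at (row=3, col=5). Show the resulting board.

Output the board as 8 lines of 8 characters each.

Answer: ........
........
..WWW...
..BBBB..
...BW...
........
........
........

Derivation:
Place B at (3,5); scan 8 dirs for brackets.
Dir NW: opp run (2,4), next='.' -> no flip
Dir N: first cell '.' (not opp) -> no flip
Dir NE: first cell '.' (not opp) -> no flip
Dir W: opp run (3,4) capped by B -> flip
Dir E: first cell '.' (not opp) -> no flip
Dir SW: opp run (4,4), next='.' -> no flip
Dir S: first cell '.' (not opp) -> no flip
Dir SE: first cell '.' (not opp) -> no flip
All flips: (3,4)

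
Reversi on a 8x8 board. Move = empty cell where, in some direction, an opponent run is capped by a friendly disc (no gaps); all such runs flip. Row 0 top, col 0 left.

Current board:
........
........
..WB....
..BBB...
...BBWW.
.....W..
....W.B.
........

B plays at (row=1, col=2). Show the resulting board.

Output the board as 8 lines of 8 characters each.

Place B at (1,2); scan 8 dirs for brackets.
Dir NW: first cell '.' (not opp) -> no flip
Dir N: first cell '.' (not opp) -> no flip
Dir NE: first cell '.' (not opp) -> no flip
Dir W: first cell '.' (not opp) -> no flip
Dir E: first cell '.' (not opp) -> no flip
Dir SW: first cell '.' (not opp) -> no flip
Dir S: opp run (2,2) capped by B -> flip
Dir SE: first cell 'B' (not opp) -> no flip
All flips: (2,2)

Answer: ........
..B.....
..BB....
..BBB...
...BBWW.
.....W..
....W.B.
........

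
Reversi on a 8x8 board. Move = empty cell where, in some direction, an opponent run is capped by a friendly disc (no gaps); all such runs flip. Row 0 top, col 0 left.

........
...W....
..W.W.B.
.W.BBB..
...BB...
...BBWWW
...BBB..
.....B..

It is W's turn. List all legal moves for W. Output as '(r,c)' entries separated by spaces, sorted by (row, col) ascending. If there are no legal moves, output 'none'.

(1,5): no bracket -> illegal
(1,6): no bracket -> illegal
(1,7): no bracket -> illegal
(2,3): no bracket -> illegal
(2,5): no bracket -> illegal
(2,7): no bracket -> illegal
(3,2): no bracket -> illegal
(3,6): no bracket -> illegal
(3,7): no bracket -> illegal
(4,2): flips 1 -> legal
(4,5): no bracket -> illegal
(4,6): flips 1 -> legal
(5,2): flips 2 -> legal
(6,2): no bracket -> illegal
(6,6): no bracket -> illegal
(7,2): no bracket -> illegal
(7,3): flips 1 -> legal
(7,4): flips 5 -> legal
(7,6): no bracket -> illegal

Answer: (4,2) (4,6) (5,2) (7,3) (7,4)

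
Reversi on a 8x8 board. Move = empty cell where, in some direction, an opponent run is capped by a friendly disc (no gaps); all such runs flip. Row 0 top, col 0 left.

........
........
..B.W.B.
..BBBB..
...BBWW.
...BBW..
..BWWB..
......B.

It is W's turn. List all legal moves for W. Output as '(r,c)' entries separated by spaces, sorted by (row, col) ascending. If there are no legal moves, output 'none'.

(1,1): flips 3 -> legal
(1,2): no bracket -> illegal
(1,3): no bracket -> illegal
(1,5): no bracket -> illegal
(1,6): no bracket -> illegal
(1,7): no bracket -> illegal
(2,1): no bracket -> illegal
(2,3): flips 4 -> legal
(2,5): flips 1 -> legal
(2,7): no bracket -> illegal
(3,1): no bracket -> illegal
(3,6): no bracket -> illegal
(3,7): no bracket -> illegal
(4,1): no bracket -> illegal
(4,2): flips 4 -> legal
(5,1): no bracket -> illegal
(5,2): flips 2 -> legal
(5,6): no bracket -> illegal
(6,1): flips 1 -> legal
(6,6): flips 1 -> legal
(6,7): no bracket -> illegal
(7,1): no bracket -> illegal
(7,2): no bracket -> illegal
(7,3): no bracket -> illegal
(7,4): no bracket -> illegal
(7,5): flips 1 -> legal
(7,7): no bracket -> illegal

Answer: (1,1) (2,3) (2,5) (4,2) (5,2) (6,1) (6,6) (7,5)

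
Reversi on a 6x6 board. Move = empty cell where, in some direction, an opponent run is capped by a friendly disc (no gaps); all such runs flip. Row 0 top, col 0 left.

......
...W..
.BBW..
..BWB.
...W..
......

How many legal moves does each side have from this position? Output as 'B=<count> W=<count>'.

-- B to move --
(0,2): no bracket -> illegal
(0,3): no bracket -> illegal
(0,4): flips 1 -> legal
(1,2): flips 1 -> legal
(1,4): flips 1 -> legal
(2,4): flips 1 -> legal
(4,2): no bracket -> illegal
(4,4): flips 1 -> legal
(5,2): flips 1 -> legal
(5,3): no bracket -> illegal
(5,4): flips 1 -> legal
B mobility = 7
-- W to move --
(1,0): flips 2 -> legal
(1,1): flips 1 -> legal
(1,2): no bracket -> illegal
(2,0): flips 2 -> legal
(2,4): no bracket -> illegal
(2,5): flips 1 -> legal
(3,0): no bracket -> illegal
(3,1): flips 2 -> legal
(3,5): flips 1 -> legal
(4,1): flips 1 -> legal
(4,2): no bracket -> illegal
(4,4): no bracket -> illegal
(4,5): flips 1 -> legal
W mobility = 8

Answer: B=7 W=8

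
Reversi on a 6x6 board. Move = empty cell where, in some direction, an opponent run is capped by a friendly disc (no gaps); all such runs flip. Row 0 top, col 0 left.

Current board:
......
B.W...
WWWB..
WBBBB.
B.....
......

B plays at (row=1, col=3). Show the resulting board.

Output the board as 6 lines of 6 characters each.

Answer: ......
B.WB..
WWBB..
WBBBB.
B.....
......

Derivation:
Place B at (1,3); scan 8 dirs for brackets.
Dir NW: first cell '.' (not opp) -> no flip
Dir N: first cell '.' (not opp) -> no flip
Dir NE: first cell '.' (not opp) -> no flip
Dir W: opp run (1,2), next='.' -> no flip
Dir E: first cell '.' (not opp) -> no flip
Dir SW: opp run (2,2) capped by B -> flip
Dir S: first cell 'B' (not opp) -> no flip
Dir SE: first cell '.' (not opp) -> no flip
All flips: (2,2)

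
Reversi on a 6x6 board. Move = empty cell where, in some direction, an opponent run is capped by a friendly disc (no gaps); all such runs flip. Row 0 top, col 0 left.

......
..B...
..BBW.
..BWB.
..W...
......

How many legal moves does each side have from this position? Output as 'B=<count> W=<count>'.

Answer: B=5 W=7

Derivation:
-- B to move --
(1,3): no bracket -> illegal
(1,4): flips 1 -> legal
(1,5): no bracket -> illegal
(2,5): flips 1 -> legal
(3,1): no bracket -> illegal
(3,5): no bracket -> illegal
(4,1): no bracket -> illegal
(4,3): flips 1 -> legal
(4,4): flips 1 -> legal
(5,1): no bracket -> illegal
(5,2): flips 1 -> legal
(5,3): no bracket -> illegal
B mobility = 5
-- W to move --
(0,1): no bracket -> illegal
(0,2): flips 3 -> legal
(0,3): no bracket -> illegal
(1,1): flips 1 -> legal
(1,3): flips 1 -> legal
(1,4): no bracket -> illegal
(2,1): flips 2 -> legal
(2,5): no bracket -> illegal
(3,1): flips 1 -> legal
(3,5): flips 1 -> legal
(4,1): no bracket -> illegal
(4,3): no bracket -> illegal
(4,4): flips 1 -> legal
(4,5): no bracket -> illegal
W mobility = 7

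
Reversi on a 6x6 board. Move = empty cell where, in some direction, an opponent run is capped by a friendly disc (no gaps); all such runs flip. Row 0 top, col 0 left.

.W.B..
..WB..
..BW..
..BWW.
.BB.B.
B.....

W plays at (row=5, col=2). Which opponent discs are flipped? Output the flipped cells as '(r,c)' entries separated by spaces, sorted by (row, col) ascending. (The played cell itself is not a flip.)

Dir NW: opp run (4,1), next='.' -> no flip
Dir N: opp run (4,2) (3,2) (2,2) capped by W -> flip
Dir NE: first cell '.' (not opp) -> no flip
Dir W: first cell '.' (not opp) -> no flip
Dir E: first cell '.' (not opp) -> no flip
Dir SW: edge -> no flip
Dir S: edge -> no flip
Dir SE: edge -> no flip

Answer: (2,2) (3,2) (4,2)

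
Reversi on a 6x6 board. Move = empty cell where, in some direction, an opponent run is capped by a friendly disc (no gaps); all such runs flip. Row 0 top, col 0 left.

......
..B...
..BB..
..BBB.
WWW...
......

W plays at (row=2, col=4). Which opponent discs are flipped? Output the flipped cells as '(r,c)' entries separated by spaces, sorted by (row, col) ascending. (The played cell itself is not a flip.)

Dir NW: first cell '.' (not opp) -> no flip
Dir N: first cell '.' (not opp) -> no flip
Dir NE: first cell '.' (not opp) -> no flip
Dir W: opp run (2,3) (2,2), next='.' -> no flip
Dir E: first cell '.' (not opp) -> no flip
Dir SW: opp run (3,3) capped by W -> flip
Dir S: opp run (3,4), next='.' -> no flip
Dir SE: first cell '.' (not opp) -> no flip

Answer: (3,3)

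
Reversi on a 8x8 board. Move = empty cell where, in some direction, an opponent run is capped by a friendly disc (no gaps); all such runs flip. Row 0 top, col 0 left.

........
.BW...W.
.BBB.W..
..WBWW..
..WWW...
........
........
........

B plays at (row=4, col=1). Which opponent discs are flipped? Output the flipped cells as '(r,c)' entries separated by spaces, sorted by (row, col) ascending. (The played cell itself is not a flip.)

Answer: (3,2)

Derivation:
Dir NW: first cell '.' (not opp) -> no flip
Dir N: first cell '.' (not opp) -> no flip
Dir NE: opp run (3,2) capped by B -> flip
Dir W: first cell '.' (not opp) -> no flip
Dir E: opp run (4,2) (4,3) (4,4), next='.' -> no flip
Dir SW: first cell '.' (not opp) -> no flip
Dir S: first cell '.' (not opp) -> no flip
Dir SE: first cell '.' (not opp) -> no flip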